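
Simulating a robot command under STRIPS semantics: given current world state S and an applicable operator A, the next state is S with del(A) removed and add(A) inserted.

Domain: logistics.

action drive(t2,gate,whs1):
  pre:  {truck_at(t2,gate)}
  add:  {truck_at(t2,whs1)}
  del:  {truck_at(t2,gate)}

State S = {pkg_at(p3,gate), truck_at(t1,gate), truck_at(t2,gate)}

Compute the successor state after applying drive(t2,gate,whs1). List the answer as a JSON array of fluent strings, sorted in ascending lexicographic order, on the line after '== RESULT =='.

Compute (S \ del) ∪ add:
  pre ⊆ S: {truck_at(t2,gate)} ⊆ S  — applicable
  S \ del = {pkg_at(p3,gate), truck_at(t1,gate)}
  ∪ add   = {pkg_at(p3,gate), truck_at(t1,gate), truck_at(t2,whs1)}

== RESULT ==
["pkg_at(p3,gate)", "truck_at(t1,gate)", "truck_at(t2,whs1)"]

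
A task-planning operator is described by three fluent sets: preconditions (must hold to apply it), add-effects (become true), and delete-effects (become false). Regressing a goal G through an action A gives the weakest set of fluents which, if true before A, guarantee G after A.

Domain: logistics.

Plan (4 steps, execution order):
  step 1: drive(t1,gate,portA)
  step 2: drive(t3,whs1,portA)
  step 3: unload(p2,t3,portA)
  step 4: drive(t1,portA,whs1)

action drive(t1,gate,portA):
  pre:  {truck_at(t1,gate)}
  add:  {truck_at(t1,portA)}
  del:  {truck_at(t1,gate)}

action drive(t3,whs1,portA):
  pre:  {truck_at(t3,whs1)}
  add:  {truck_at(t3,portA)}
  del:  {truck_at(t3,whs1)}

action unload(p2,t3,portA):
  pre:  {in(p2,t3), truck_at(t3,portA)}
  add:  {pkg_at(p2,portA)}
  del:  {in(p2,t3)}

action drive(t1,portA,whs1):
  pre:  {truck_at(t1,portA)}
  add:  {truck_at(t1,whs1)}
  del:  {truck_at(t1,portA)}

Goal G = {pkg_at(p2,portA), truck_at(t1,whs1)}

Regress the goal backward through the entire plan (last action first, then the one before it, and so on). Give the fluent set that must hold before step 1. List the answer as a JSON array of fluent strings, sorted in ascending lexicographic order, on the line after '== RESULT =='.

Regress step by step:
  through step 4 (drive(t1,portA,whs1)): drop {truck_at(t1,whs1)}, keep {pkg_at(p2,portA)}, require {truck_at(t1,portA)}
    → {pkg_at(p2,portA), truck_at(t1,portA)}
  through step 3 (unload(p2,t3,portA)): drop {pkg_at(p2,portA)}, keep {truck_at(t1,portA)}, require {in(p2,t3), truck_at(t3,portA)}
    → {in(p2,t3), truck_at(t1,portA), truck_at(t3,portA)}
  through step 2 (drive(t3,whs1,portA)): drop {truck_at(t3,portA)}, keep {in(p2,t3), truck_at(t1,portA)}, require {truck_at(t3,whs1)}
    → {in(p2,t3), truck_at(t1,portA), truck_at(t3,whs1)}
  through step 1 (drive(t1,gate,portA)): drop {truck_at(t1,portA)}, keep {in(p2,t3), truck_at(t3,whs1)}, require {truck_at(t1,gate)}
    → {in(p2,t3), truck_at(t1,gate), truck_at(t3,whs1)}

== RESULT ==
["in(p2,t3)", "truck_at(t1,gate)", "truck_at(t3,whs1)"]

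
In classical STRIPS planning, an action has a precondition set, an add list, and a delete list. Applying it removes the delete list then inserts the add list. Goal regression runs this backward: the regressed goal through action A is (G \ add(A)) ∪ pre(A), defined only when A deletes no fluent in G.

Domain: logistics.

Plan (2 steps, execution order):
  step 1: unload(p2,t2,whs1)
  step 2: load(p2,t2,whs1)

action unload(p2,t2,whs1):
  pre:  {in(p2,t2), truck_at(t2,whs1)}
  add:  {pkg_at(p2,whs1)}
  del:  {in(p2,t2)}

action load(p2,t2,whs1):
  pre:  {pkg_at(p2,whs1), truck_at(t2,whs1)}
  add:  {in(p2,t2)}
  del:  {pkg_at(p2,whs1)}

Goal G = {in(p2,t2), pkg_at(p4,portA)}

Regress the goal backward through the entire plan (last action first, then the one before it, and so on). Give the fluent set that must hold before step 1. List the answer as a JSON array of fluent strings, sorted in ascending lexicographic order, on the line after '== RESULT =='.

Regress step by step:
  through step 2 (load(p2,t2,whs1)): drop {in(p2,t2)}, keep {pkg_at(p4,portA)}, require {pkg_at(p2,whs1), truck_at(t2,whs1)}
    → {pkg_at(p2,whs1), pkg_at(p4,portA), truck_at(t2,whs1)}
  through step 1 (unload(p2,t2,whs1)): drop {pkg_at(p2,whs1)}, keep {pkg_at(p4,portA), truck_at(t2,whs1)}, require {in(p2,t2), truck_at(t2,whs1)}
    → {in(p2,t2), pkg_at(p4,portA), truck_at(t2,whs1)}

== RESULT ==
["in(p2,t2)", "pkg_at(p4,portA)", "truck_at(t2,whs1)"]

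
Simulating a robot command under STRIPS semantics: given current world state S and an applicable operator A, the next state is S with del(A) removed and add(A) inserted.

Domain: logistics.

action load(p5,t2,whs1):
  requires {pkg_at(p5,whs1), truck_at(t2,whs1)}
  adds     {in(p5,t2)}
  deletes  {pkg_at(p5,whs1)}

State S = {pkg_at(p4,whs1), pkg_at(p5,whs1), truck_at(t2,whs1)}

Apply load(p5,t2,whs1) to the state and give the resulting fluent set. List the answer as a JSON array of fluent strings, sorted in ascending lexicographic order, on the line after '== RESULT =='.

Progress:
  pre ⊆ S: {pkg_at(p5,whs1), truck_at(t2,whs1)} ⊆ S  — applicable
  S \ del = {pkg_at(p4,whs1), truck_at(t2,whs1)}
  ∪ add   = {in(p5,t2), pkg_at(p4,whs1), truck_at(t2,whs1)}

== RESULT ==
["in(p5,t2)", "pkg_at(p4,whs1)", "truck_at(t2,whs1)"]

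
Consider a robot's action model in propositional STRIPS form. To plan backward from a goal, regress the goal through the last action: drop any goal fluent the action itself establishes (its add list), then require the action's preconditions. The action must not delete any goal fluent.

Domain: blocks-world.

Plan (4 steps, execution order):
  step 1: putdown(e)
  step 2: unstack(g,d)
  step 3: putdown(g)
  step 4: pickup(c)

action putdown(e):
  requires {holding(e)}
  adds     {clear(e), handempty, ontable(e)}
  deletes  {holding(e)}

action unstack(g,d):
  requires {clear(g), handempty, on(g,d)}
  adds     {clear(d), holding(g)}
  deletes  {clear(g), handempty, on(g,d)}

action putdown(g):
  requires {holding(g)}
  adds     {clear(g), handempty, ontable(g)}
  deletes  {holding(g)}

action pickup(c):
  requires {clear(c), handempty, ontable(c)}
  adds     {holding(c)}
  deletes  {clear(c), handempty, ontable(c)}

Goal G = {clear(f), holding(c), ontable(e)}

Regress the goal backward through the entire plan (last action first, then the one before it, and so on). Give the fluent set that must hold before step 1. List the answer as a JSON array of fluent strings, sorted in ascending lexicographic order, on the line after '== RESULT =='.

Regress step by step:
  through step 4 (pickup(c)): drop {holding(c)}, keep {clear(f), ontable(e)}, require {clear(c), handempty, ontable(c)}
    → {clear(c), clear(f), handempty, ontable(c), ontable(e)}
  through step 3 (putdown(g)): drop {handempty}, keep {clear(c), clear(f), ontable(c), ontable(e)}, require {holding(g)}
    → {clear(c), clear(f), holding(g), ontable(c), ontable(e)}
  through step 2 (unstack(g,d)): drop {holding(g)}, keep {clear(c), clear(f), ontable(c), ontable(e)}, require {clear(g), handempty, on(g,d)}
    → {clear(c), clear(f), clear(g), handempty, on(g,d), ontable(c), ontable(e)}
  through step 1 (putdown(e)): drop {handempty, ontable(e)}, keep {clear(c), clear(f), clear(g), on(g,d), ontable(c)}, require {holding(e)}
    → {clear(c), clear(f), clear(g), holding(e), on(g,d), ontable(c)}

== RESULT ==
["clear(c)", "clear(f)", "clear(g)", "holding(e)", "on(g,d)", "ontable(c)"]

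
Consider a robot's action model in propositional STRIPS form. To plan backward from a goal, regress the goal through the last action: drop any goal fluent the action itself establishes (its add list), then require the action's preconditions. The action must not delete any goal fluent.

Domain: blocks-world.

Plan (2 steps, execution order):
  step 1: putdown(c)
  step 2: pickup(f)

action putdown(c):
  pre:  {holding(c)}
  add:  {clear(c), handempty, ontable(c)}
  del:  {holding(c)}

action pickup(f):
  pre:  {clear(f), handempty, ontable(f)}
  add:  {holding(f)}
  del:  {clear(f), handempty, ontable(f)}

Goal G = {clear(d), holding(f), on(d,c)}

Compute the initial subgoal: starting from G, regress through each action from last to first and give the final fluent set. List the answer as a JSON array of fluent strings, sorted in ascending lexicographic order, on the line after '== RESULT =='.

Regress step by step:
  through step 2 (pickup(f)): drop {holding(f)}, keep {clear(d), on(d,c)}, require {clear(f), handempty, ontable(f)}
    → {clear(d), clear(f), handempty, on(d,c), ontable(f)}
  through step 1 (putdown(c)): drop {handempty}, keep {clear(d), clear(f), on(d,c), ontable(f)}, require {holding(c)}
    → {clear(d), clear(f), holding(c), on(d,c), ontable(f)}

== RESULT ==
["clear(d)", "clear(f)", "holding(c)", "on(d,c)", "ontable(f)"]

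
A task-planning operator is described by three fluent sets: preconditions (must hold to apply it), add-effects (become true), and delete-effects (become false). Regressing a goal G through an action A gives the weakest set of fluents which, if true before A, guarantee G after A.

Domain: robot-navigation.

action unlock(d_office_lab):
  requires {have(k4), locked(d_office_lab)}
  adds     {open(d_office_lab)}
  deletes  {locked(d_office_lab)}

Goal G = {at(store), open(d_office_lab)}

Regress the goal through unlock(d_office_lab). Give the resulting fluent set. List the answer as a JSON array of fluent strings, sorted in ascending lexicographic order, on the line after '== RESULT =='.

Regress:
  G ∩ del = {}  (empty — regression defined)
  G \ add = {at(store), open(d_office_lab)} \ {open(d_office_lab)} = {at(store)}
  ∪ pre   = {at(store)} ∪ {have(k4), locked(d_office_lab)}
          = {at(store), have(k4), locked(d_office_lab)}

== RESULT ==
["at(store)", "have(k4)", "locked(d_office_lab)"]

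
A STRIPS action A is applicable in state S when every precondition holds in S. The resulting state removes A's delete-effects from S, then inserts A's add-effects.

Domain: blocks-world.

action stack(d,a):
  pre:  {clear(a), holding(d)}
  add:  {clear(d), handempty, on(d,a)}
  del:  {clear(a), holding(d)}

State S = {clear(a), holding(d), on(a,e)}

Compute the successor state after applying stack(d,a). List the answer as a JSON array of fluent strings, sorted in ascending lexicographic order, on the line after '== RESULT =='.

Compute (S \ del) ∪ add:
  pre ⊆ S: {clear(a), holding(d)} ⊆ S  — applicable
  S \ del = {on(a,e)}
  ∪ add   = {clear(d), handempty, on(a,e), on(d,a)}

== RESULT ==
["clear(d)", "handempty", "on(a,e)", "on(d,a)"]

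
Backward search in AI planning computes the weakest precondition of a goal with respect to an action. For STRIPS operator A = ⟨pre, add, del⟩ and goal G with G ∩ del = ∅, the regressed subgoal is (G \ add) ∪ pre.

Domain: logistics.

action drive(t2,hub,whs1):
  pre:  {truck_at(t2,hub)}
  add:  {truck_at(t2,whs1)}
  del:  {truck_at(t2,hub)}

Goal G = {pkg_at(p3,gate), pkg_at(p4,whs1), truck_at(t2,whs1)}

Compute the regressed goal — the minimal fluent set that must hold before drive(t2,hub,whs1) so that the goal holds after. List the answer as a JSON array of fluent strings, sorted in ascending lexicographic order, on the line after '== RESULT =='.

Compute (G \ add) ∪ pre:
  G ∩ del = {}  (empty — regression defined)
  G \ add = {pkg_at(p3,gate), pkg_at(p4,whs1), truck_at(t2,whs1)} \ {truck_at(t2,whs1)} = {pkg_at(p3,gate), pkg_at(p4,whs1)}
  ∪ pre   = {pkg_at(p3,gate), pkg_at(p4,whs1)} ∪ {truck_at(t2,hub)}
          = {pkg_at(p3,gate), pkg_at(p4,whs1), truck_at(t2,hub)}

== RESULT ==
["pkg_at(p3,gate)", "pkg_at(p4,whs1)", "truck_at(t2,hub)"]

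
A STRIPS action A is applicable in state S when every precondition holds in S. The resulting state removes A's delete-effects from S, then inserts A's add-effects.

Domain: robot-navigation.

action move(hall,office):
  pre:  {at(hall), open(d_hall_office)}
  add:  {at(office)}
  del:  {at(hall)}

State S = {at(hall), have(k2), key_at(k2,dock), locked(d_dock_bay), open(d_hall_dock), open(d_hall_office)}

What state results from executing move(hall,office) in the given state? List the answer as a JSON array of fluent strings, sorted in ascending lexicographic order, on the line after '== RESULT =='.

Progress:
  pre ⊆ S: {at(hall), open(d_hall_office)} ⊆ S  — applicable
  S \ del = {have(k2), key_at(k2,dock), locked(d_dock_bay), open(d_hall_dock), open(d_hall_office)}
  ∪ add   = {at(office), have(k2), key_at(k2,dock), locked(d_dock_bay), open(d_hall_dock), open(d_hall_office)}

== RESULT ==
["at(office)", "have(k2)", "key_at(k2,dock)", "locked(d_dock_bay)", "open(d_hall_dock)", "open(d_hall_office)"]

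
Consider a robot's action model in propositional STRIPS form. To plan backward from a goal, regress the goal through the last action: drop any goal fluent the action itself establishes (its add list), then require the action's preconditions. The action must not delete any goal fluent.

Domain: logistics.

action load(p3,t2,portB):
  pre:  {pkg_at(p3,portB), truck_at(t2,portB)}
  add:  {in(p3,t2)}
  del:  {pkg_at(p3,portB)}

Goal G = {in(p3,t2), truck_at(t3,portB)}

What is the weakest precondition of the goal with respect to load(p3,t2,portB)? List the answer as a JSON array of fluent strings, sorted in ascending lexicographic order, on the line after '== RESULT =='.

Regress:
  G ∩ del = {}  (empty — regression defined)
  G \ add = {in(p3,t2), truck_at(t3,portB)} \ {in(p3,t2)} = {truck_at(t3,portB)}
  ∪ pre   = {truck_at(t3,portB)} ∪ {pkg_at(p3,portB), truck_at(t2,portB)}
          = {pkg_at(p3,portB), truck_at(t2,portB), truck_at(t3,portB)}

== RESULT ==
["pkg_at(p3,portB)", "truck_at(t2,portB)", "truck_at(t3,portB)"]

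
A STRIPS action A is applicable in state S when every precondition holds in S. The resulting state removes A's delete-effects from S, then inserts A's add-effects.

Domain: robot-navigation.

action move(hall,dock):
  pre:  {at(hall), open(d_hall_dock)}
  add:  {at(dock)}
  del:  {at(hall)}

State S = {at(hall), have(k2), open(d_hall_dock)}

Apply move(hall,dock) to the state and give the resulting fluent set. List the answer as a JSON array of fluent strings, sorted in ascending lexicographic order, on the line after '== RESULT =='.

Compute (S \ del) ∪ add:
  pre ⊆ S: {at(hall), open(d_hall_dock)} ⊆ S  — applicable
  S \ del = {have(k2), open(d_hall_dock)}
  ∪ add   = {at(dock), have(k2), open(d_hall_dock)}

== RESULT ==
["at(dock)", "have(k2)", "open(d_hall_dock)"]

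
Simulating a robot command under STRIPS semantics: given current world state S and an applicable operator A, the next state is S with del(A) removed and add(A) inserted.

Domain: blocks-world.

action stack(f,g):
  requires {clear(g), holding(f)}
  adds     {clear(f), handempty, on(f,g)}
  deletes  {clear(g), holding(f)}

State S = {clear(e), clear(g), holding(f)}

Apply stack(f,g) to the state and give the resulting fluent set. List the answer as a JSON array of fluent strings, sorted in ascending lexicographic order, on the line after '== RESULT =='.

Compute (S \ del) ∪ add:
  pre ⊆ S: {clear(g), holding(f)} ⊆ S  — applicable
  S \ del = {clear(e)}
  ∪ add   = {clear(e), clear(f), handempty, on(f,g)}

== RESULT ==
["clear(e)", "clear(f)", "handempty", "on(f,g)"]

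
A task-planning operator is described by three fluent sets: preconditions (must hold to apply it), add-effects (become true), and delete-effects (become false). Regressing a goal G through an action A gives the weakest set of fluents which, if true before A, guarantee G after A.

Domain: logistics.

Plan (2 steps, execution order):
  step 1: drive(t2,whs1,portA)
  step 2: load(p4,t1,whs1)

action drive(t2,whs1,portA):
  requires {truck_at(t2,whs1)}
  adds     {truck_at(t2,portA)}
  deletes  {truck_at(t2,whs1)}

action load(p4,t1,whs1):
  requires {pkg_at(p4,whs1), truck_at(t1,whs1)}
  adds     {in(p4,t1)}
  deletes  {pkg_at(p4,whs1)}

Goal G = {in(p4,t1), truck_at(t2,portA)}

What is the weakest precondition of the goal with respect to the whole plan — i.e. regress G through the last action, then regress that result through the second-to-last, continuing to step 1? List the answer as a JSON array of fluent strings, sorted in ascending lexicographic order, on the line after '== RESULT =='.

Regress step by step:
  through step 2 (load(p4,t1,whs1)): drop {in(p4,t1)}, keep {truck_at(t2,portA)}, require {pkg_at(p4,whs1), truck_at(t1,whs1)}
    → {pkg_at(p4,whs1), truck_at(t1,whs1), truck_at(t2,portA)}
  through step 1 (drive(t2,whs1,portA)): drop {truck_at(t2,portA)}, keep {pkg_at(p4,whs1), truck_at(t1,whs1)}, require {truck_at(t2,whs1)}
    → {pkg_at(p4,whs1), truck_at(t1,whs1), truck_at(t2,whs1)}

== RESULT ==
["pkg_at(p4,whs1)", "truck_at(t1,whs1)", "truck_at(t2,whs1)"]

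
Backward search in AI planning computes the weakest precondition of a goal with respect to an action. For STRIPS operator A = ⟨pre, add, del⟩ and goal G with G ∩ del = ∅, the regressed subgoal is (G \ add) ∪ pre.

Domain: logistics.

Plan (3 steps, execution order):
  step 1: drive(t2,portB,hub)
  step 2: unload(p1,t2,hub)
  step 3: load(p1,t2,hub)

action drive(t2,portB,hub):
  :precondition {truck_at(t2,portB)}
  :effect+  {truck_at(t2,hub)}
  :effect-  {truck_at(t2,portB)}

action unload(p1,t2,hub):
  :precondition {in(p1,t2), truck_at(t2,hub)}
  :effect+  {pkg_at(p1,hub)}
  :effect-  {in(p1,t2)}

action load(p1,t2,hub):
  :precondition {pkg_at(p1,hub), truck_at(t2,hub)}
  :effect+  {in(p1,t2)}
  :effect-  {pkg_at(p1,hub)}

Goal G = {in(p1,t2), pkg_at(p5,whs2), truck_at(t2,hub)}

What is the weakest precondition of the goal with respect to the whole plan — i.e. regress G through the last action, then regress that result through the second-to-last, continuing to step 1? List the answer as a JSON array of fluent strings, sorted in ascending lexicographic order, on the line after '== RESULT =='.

Regress step by step:
  through step 3 (load(p1,t2,hub)): drop {in(p1,t2)}, keep {pkg_at(p5,whs2), truck_at(t2,hub)}, require {pkg_at(p1,hub), truck_at(t2,hub)}
    → {pkg_at(p1,hub), pkg_at(p5,whs2), truck_at(t2,hub)}
  through step 2 (unload(p1,t2,hub)): drop {pkg_at(p1,hub)}, keep {pkg_at(p5,whs2), truck_at(t2,hub)}, require {in(p1,t2), truck_at(t2,hub)}
    → {in(p1,t2), pkg_at(p5,whs2), truck_at(t2,hub)}
  through step 1 (drive(t2,portB,hub)): drop {truck_at(t2,hub)}, keep {in(p1,t2), pkg_at(p5,whs2)}, require {truck_at(t2,portB)}
    → {in(p1,t2), pkg_at(p5,whs2), truck_at(t2,portB)}

== RESULT ==
["in(p1,t2)", "pkg_at(p5,whs2)", "truck_at(t2,portB)"]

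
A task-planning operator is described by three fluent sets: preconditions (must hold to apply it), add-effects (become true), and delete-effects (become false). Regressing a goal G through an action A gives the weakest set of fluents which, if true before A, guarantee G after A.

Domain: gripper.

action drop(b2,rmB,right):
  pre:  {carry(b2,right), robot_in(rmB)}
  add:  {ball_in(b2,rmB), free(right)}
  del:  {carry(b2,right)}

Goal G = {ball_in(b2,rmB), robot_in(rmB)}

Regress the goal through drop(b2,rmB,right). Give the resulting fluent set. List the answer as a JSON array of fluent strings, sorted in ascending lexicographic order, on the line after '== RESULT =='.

Regress:
  G ∩ del = {}  (empty — regression defined)
  G \ add = {ball_in(b2,rmB), robot_in(rmB)} \ {ball_in(b2,rmB), free(right)} = {robot_in(rmB)}
  ∪ pre   = {robot_in(rmB)} ∪ {carry(b2,right), robot_in(rmB)}
          = {carry(b2,right), robot_in(rmB)}

== RESULT ==
["carry(b2,right)", "robot_in(rmB)"]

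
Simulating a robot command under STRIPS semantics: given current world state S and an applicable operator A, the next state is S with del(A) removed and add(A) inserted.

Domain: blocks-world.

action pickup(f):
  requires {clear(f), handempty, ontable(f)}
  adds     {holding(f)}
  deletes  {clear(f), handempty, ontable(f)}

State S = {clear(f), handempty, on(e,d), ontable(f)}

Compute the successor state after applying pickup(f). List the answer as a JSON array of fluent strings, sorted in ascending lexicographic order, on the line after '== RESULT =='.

Compute (S \ del) ∪ add:
  pre ⊆ S: {clear(f), handempty, ontable(f)} ⊆ S  — applicable
  S \ del = {on(e,d)}
  ∪ add   = {holding(f), on(e,d)}

== RESULT ==
["holding(f)", "on(e,d)"]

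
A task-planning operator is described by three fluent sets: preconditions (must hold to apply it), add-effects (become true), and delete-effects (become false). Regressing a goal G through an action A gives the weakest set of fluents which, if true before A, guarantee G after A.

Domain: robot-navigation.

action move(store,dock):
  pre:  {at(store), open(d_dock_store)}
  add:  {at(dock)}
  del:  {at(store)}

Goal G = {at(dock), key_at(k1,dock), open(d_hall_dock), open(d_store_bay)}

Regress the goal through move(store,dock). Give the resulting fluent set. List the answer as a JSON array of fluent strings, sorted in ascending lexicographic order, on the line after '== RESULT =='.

Compute (G \ add) ∪ pre:
  G ∩ del = {}  (empty — regression defined)
  G \ add = {at(dock), key_at(k1,dock), open(d_hall_dock), open(d_store_bay)} \ {at(dock)} = {key_at(k1,dock), open(d_hall_dock), open(d_store_bay)}
  ∪ pre   = {key_at(k1,dock), open(d_hall_dock), open(d_store_bay)} ∪ {at(store), open(d_dock_store)}
          = {at(store), key_at(k1,dock), open(d_dock_store), open(d_hall_dock), open(d_store_bay)}

== RESULT ==
["at(store)", "key_at(k1,dock)", "open(d_dock_store)", "open(d_hall_dock)", "open(d_store_bay)"]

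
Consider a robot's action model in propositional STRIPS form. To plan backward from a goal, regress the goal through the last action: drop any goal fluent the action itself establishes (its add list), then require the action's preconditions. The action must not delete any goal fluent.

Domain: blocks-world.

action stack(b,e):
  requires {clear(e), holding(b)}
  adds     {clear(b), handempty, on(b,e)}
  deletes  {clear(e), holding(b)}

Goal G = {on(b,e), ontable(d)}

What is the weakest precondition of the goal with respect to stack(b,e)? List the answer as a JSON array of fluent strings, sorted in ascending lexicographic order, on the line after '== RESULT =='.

Regress:
  G ∩ del = {}  (empty — regression defined)
  G \ add = {on(b,e), ontable(d)} \ {clear(b), handempty, on(b,e)} = {ontable(d)}
  ∪ pre   = {ontable(d)} ∪ {clear(e), holding(b)}
          = {clear(e), holding(b), ontable(d)}

== RESULT ==
["clear(e)", "holding(b)", "ontable(d)"]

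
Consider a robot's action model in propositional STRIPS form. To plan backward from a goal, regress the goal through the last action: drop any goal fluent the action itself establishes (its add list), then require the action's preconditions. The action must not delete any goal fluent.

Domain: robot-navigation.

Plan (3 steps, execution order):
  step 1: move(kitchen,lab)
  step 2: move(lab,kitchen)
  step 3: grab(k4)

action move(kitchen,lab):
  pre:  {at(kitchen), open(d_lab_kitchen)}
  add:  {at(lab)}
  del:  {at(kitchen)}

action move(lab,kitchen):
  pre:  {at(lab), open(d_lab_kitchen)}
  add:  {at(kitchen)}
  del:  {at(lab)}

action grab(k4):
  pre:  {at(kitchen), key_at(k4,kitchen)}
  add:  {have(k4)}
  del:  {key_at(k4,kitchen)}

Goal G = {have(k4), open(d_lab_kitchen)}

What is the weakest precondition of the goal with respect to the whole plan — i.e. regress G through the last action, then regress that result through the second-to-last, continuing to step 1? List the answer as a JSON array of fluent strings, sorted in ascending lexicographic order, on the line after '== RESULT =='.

Work backward from the goal:
  through step 3 (grab(k4)): drop {have(k4)}, keep {open(d_lab_kitchen)}, require {at(kitchen), key_at(k4,kitchen)}
    → {at(kitchen), key_at(k4,kitchen), open(d_lab_kitchen)}
  through step 2 (move(lab,kitchen)): drop {at(kitchen)}, keep {key_at(k4,kitchen), open(d_lab_kitchen)}, require {at(lab), open(d_lab_kitchen)}
    → {at(lab), key_at(k4,kitchen), open(d_lab_kitchen)}
  through step 1 (move(kitchen,lab)): drop {at(lab)}, keep {key_at(k4,kitchen), open(d_lab_kitchen)}, require {at(kitchen), open(d_lab_kitchen)}
    → {at(kitchen), key_at(k4,kitchen), open(d_lab_kitchen)}

== RESULT ==
["at(kitchen)", "key_at(k4,kitchen)", "open(d_lab_kitchen)"]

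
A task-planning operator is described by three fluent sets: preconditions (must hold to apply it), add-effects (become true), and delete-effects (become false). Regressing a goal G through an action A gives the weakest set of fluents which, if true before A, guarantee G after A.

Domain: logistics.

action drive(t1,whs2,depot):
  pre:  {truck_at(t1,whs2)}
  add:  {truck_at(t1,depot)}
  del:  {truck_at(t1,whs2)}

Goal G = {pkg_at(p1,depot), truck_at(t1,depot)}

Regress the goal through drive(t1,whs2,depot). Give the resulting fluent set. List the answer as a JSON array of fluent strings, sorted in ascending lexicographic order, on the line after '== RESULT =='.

Regress:
  G ∩ del = {}  (empty — regression defined)
  G \ add = {pkg_at(p1,depot), truck_at(t1,depot)} \ {truck_at(t1,depot)} = {pkg_at(p1,depot)}
  ∪ pre   = {pkg_at(p1,depot)} ∪ {truck_at(t1,whs2)}
          = {pkg_at(p1,depot), truck_at(t1,whs2)}

== RESULT ==
["pkg_at(p1,depot)", "truck_at(t1,whs2)"]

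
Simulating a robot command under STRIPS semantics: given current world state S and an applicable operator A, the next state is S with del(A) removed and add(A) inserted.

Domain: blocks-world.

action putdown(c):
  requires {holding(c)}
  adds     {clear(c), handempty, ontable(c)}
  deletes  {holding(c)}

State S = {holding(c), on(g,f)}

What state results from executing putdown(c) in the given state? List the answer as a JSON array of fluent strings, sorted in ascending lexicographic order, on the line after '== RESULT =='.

Progress:
  pre ⊆ S: {holding(c)} ⊆ S  — applicable
  S \ del = {on(g,f)}
  ∪ add   = {clear(c), handempty, on(g,f), ontable(c)}

== RESULT ==
["clear(c)", "handempty", "on(g,f)", "ontable(c)"]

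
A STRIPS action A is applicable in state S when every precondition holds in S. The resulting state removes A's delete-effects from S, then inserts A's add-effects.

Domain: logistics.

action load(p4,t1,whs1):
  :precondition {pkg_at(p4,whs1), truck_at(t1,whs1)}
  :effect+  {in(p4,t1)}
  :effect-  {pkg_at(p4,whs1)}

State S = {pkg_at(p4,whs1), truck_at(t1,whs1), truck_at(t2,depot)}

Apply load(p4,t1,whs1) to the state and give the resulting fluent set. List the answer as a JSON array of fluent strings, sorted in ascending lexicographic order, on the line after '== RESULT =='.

Compute (S \ del) ∪ add:
  pre ⊆ S: {pkg_at(p4,whs1), truck_at(t1,whs1)} ⊆ S  — applicable
  S \ del = {truck_at(t1,whs1), truck_at(t2,depot)}
  ∪ add   = {in(p4,t1), truck_at(t1,whs1), truck_at(t2,depot)}

== RESULT ==
["in(p4,t1)", "truck_at(t1,whs1)", "truck_at(t2,depot)"]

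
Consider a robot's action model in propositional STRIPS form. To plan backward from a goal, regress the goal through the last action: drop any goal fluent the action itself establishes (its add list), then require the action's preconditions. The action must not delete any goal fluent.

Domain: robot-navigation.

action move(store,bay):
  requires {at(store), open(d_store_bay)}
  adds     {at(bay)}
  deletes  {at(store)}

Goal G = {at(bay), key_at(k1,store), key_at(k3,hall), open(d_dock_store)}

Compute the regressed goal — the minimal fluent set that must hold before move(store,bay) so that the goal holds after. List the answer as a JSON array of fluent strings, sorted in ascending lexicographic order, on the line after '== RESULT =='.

Regress:
  G ∩ del = {}  (empty — regression defined)
  G \ add = {at(bay), key_at(k1,store), key_at(k3,hall), open(d_dock_store)} \ {at(bay)} = {key_at(k1,store), key_at(k3,hall), open(d_dock_store)}
  ∪ pre   = {key_at(k1,store), key_at(k3,hall), open(d_dock_store)} ∪ {at(store), open(d_store_bay)}
          = {at(store), key_at(k1,store), key_at(k3,hall), open(d_dock_store), open(d_store_bay)}

== RESULT ==
["at(store)", "key_at(k1,store)", "key_at(k3,hall)", "open(d_dock_store)", "open(d_store_bay)"]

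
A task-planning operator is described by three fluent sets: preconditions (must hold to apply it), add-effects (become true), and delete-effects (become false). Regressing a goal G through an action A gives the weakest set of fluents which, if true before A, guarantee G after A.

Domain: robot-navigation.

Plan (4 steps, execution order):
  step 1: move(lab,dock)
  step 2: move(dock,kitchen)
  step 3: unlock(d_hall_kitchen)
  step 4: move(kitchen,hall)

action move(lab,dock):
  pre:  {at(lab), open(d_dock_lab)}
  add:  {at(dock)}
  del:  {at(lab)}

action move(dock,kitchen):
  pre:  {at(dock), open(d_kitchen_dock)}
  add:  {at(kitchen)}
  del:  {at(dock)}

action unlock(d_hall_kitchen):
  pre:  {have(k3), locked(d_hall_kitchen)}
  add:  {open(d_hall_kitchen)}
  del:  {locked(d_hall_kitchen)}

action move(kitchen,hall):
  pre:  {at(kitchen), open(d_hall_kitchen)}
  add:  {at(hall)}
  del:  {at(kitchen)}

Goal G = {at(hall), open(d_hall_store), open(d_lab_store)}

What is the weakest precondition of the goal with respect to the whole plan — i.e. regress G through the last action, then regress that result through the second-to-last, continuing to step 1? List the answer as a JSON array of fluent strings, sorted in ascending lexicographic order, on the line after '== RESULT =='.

Regress step by step:
  through step 4 (move(kitchen,hall)): drop {at(hall)}, keep {open(d_hall_store), open(d_lab_store)}, require {at(kitchen), open(d_hall_kitchen)}
    → {at(kitchen), open(d_hall_kitchen), open(d_hall_store), open(d_lab_store)}
  through step 3 (unlock(d_hall_kitchen)): drop {open(d_hall_kitchen)}, keep {at(kitchen), open(d_hall_store), open(d_lab_store)}, require {have(k3), locked(d_hall_kitchen)}
    → {at(kitchen), have(k3), locked(d_hall_kitchen), open(d_hall_store), open(d_lab_store)}
  through step 2 (move(dock,kitchen)): drop {at(kitchen)}, keep {have(k3), locked(d_hall_kitchen), open(d_hall_store), open(d_lab_store)}, require {at(dock), open(d_kitchen_dock)}
    → {at(dock), have(k3), locked(d_hall_kitchen), open(d_hall_store), open(d_kitchen_dock), open(d_lab_store)}
  through step 1 (move(lab,dock)): drop {at(dock)}, keep {have(k3), locked(d_hall_kitchen), open(d_hall_store), open(d_kitchen_dock), open(d_lab_store)}, require {at(lab), open(d_dock_lab)}
    → {at(lab), have(k3), locked(d_hall_kitchen), open(d_dock_lab), open(d_hall_store), open(d_kitchen_dock), open(d_lab_store)}

== RESULT ==
["at(lab)", "have(k3)", "locked(d_hall_kitchen)", "open(d_dock_lab)", "open(d_hall_store)", "open(d_kitchen_dock)", "open(d_lab_store)"]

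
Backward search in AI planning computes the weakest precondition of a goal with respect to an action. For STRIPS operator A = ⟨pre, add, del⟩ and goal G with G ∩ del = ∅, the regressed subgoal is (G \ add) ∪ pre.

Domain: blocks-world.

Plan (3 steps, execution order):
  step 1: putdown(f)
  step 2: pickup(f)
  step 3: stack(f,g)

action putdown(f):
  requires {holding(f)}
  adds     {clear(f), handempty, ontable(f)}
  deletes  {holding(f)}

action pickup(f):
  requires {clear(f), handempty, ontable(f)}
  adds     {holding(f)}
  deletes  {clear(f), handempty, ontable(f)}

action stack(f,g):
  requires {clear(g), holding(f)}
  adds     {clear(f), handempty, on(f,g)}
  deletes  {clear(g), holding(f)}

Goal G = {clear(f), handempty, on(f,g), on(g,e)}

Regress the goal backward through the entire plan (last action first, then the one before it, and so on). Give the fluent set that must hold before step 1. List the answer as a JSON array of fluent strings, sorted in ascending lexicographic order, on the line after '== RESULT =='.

Regress step by step:
  through step 3 (stack(f,g)): drop {clear(f), handempty, on(f,g)}, keep {on(g,e)}, require {clear(g), holding(f)}
    → {clear(g), holding(f), on(g,e)}
  through step 2 (pickup(f)): drop {holding(f)}, keep {clear(g), on(g,e)}, require {clear(f), handempty, ontable(f)}
    → {clear(f), clear(g), handempty, on(g,e), ontable(f)}
  through step 1 (putdown(f)): drop {clear(f), handempty, ontable(f)}, keep {clear(g), on(g,e)}, require {holding(f)}
    → {clear(g), holding(f), on(g,e)}

== RESULT ==
["clear(g)", "holding(f)", "on(g,e)"]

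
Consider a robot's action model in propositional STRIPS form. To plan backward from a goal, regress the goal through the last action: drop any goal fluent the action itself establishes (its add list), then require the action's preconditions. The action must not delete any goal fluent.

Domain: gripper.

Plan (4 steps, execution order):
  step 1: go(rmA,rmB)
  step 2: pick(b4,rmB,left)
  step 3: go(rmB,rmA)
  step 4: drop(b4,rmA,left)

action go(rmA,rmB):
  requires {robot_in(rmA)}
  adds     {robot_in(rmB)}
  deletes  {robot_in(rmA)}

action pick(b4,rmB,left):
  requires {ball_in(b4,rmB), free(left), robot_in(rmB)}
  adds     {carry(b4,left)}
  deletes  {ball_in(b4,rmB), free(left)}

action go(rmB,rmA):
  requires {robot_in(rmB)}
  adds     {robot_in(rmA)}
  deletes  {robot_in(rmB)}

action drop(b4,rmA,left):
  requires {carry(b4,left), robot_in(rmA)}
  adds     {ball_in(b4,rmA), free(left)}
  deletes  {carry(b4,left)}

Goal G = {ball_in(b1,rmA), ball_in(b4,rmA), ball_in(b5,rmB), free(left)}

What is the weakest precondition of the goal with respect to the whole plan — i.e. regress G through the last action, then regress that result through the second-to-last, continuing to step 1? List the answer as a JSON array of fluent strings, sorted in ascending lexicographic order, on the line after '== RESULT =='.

Regress step by step:
  through step 4 (drop(b4,rmA,left)): drop {ball_in(b4,rmA), free(left)}, keep {ball_in(b1,rmA), ball_in(b5,rmB)}, require {carry(b4,left), robot_in(rmA)}
    → {ball_in(b1,rmA), ball_in(b5,rmB), carry(b4,left), robot_in(rmA)}
  through step 3 (go(rmB,rmA)): drop {robot_in(rmA)}, keep {ball_in(b1,rmA), ball_in(b5,rmB), carry(b4,left)}, require {robot_in(rmB)}
    → {ball_in(b1,rmA), ball_in(b5,rmB), carry(b4,left), robot_in(rmB)}
  through step 2 (pick(b4,rmB,left)): drop {carry(b4,left)}, keep {ball_in(b1,rmA), ball_in(b5,rmB), robot_in(rmB)}, require {ball_in(b4,rmB), free(left), robot_in(rmB)}
    → {ball_in(b1,rmA), ball_in(b4,rmB), ball_in(b5,rmB), free(left), robot_in(rmB)}
  through step 1 (go(rmA,rmB)): drop {robot_in(rmB)}, keep {ball_in(b1,rmA), ball_in(b4,rmB), ball_in(b5,rmB), free(left)}, require {robot_in(rmA)}
    → {ball_in(b1,rmA), ball_in(b4,rmB), ball_in(b5,rmB), free(left), robot_in(rmA)}

== RESULT ==
["ball_in(b1,rmA)", "ball_in(b4,rmB)", "ball_in(b5,rmB)", "free(left)", "robot_in(rmA)"]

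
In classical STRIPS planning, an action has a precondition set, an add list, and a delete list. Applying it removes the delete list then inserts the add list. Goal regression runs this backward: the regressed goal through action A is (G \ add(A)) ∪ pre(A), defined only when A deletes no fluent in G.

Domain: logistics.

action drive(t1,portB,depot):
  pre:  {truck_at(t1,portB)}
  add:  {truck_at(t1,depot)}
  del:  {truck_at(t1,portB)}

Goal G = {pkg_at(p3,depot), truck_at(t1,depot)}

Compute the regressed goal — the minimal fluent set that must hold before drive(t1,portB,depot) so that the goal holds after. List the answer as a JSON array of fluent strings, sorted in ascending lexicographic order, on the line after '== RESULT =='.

Compute (G \ add) ∪ pre:
  G ∩ del = {}  (empty — regression defined)
  G \ add = {pkg_at(p3,depot), truck_at(t1,depot)} \ {truck_at(t1,depot)} = {pkg_at(p3,depot)}
  ∪ pre   = {pkg_at(p3,depot)} ∪ {truck_at(t1,portB)}
          = {pkg_at(p3,depot), truck_at(t1,portB)}

== RESULT ==
["pkg_at(p3,depot)", "truck_at(t1,portB)"]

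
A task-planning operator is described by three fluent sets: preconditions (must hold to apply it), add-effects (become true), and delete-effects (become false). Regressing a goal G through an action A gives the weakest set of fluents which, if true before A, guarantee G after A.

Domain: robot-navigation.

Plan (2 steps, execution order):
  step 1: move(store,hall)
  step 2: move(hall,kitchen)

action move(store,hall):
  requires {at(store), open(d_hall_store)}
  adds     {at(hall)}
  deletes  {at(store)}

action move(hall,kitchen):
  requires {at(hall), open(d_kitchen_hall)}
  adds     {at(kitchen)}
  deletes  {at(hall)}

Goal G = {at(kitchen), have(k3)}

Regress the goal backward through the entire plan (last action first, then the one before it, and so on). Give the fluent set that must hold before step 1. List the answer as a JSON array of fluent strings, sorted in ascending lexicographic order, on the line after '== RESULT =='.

Work backward from the goal:
  through step 2 (move(hall,kitchen)): drop {at(kitchen)}, keep {have(k3)}, require {at(hall), open(d_kitchen_hall)}
    → {at(hall), have(k3), open(d_kitchen_hall)}
  through step 1 (move(store,hall)): drop {at(hall)}, keep {have(k3), open(d_kitchen_hall)}, require {at(store), open(d_hall_store)}
    → {at(store), have(k3), open(d_hall_store), open(d_kitchen_hall)}

== RESULT ==
["at(store)", "have(k3)", "open(d_hall_store)", "open(d_kitchen_hall)"]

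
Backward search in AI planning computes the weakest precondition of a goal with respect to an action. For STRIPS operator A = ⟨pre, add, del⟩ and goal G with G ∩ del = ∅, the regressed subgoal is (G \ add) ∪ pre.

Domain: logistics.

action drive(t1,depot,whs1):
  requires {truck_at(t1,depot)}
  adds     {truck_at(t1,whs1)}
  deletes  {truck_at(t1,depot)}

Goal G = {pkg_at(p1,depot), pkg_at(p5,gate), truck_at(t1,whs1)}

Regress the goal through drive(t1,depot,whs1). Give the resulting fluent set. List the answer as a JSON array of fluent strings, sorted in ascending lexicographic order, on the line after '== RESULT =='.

Compute (G \ add) ∪ pre:
  G ∩ del = {}  (empty — regression defined)
  G \ add = {pkg_at(p1,depot), pkg_at(p5,gate), truck_at(t1,whs1)} \ {truck_at(t1,whs1)} = {pkg_at(p1,depot), pkg_at(p5,gate)}
  ∪ pre   = {pkg_at(p1,depot), pkg_at(p5,gate)} ∪ {truck_at(t1,depot)}
          = {pkg_at(p1,depot), pkg_at(p5,gate), truck_at(t1,depot)}

== RESULT ==
["pkg_at(p1,depot)", "pkg_at(p5,gate)", "truck_at(t1,depot)"]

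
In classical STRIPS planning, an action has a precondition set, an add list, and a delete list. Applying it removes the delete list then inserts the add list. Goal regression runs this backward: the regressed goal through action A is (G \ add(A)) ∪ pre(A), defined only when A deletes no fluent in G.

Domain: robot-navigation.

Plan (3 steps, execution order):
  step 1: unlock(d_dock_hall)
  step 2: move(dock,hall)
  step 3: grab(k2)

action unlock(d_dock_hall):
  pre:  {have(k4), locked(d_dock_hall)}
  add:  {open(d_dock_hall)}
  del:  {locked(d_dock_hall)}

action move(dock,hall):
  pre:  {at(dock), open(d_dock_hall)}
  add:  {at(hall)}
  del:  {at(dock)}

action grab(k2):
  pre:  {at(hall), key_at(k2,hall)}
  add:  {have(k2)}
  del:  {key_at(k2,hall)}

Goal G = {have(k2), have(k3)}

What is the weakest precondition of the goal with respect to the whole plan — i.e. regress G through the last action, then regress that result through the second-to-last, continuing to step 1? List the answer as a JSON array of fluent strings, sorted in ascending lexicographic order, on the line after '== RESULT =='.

Regress step by step:
  through step 3 (grab(k2)): drop {have(k2)}, keep {have(k3)}, require {at(hall), key_at(k2,hall)}
    → {at(hall), have(k3), key_at(k2,hall)}
  through step 2 (move(dock,hall)): drop {at(hall)}, keep {have(k3), key_at(k2,hall)}, require {at(dock), open(d_dock_hall)}
    → {at(dock), have(k3), key_at(k2,hall), open(d_dock_hall)}
  through step 1 (unlock(d_dock_hall)): drop {open(d_dock_hall)}, keep {at(dock), have(k3), key_at(k2,hall)}, require {have(k4), locked(d_dock_hall)}
    → {at(dock), have(k3), have(k4), key_at(k2,hall), locked(d_dock_hall)}

== RESULT ==
["at(dock)", "have(k3)", "have(k4)", "key_at(k2,hall)", "locked(d_dock_hall)"]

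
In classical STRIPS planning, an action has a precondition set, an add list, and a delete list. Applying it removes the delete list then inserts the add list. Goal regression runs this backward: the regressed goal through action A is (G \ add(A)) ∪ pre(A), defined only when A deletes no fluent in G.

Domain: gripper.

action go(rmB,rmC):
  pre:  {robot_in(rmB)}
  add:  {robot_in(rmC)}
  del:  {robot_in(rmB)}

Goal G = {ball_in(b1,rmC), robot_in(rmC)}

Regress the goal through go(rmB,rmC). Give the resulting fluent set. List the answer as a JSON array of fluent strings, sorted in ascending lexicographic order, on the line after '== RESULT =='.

Regress:
  G ∩ del = {}  (empty — regression defined)
  G \ add = {ball_in(b1,rmC), robot_in(rmC)} \ {robot_in(rmC)} = {ball_in(b1,rmC)}
  ∪ pre   = {ball_in(b1,rmC)} ∪ {robot_in(rmB)}
          = {ball_in(b1,rmC), robot_in(rmB)}

== RESULT ==
["ball_in(b1,rmC)", "robot_in(rmB)"]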